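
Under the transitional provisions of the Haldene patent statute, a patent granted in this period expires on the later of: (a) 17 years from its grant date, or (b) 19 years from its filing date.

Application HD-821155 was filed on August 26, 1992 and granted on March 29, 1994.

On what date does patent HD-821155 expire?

2011-08-26

(a) grant + 17 years → 29 March 2011.
(b) filing + 19 years → 26 August 2011.
Later of the two: 26 August 2011.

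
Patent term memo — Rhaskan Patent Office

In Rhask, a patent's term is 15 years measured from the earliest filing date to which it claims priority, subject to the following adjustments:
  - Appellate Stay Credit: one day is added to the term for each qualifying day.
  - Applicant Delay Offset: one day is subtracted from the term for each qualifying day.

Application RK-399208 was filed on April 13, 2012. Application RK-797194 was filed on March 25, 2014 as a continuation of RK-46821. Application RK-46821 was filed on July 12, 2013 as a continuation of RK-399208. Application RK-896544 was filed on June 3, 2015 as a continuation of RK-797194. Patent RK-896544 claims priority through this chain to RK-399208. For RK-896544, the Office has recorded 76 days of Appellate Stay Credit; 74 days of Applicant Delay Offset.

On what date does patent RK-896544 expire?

Earliest priority filing: 13 April 2012.
Base term: 13 April 2012 + 15 years → 13 April 2027.
Appellate Stay Credit: +76 days → 28 June 2027.
Applicant Delay Offset: −74 days → 15 April 2027.

2027-04-15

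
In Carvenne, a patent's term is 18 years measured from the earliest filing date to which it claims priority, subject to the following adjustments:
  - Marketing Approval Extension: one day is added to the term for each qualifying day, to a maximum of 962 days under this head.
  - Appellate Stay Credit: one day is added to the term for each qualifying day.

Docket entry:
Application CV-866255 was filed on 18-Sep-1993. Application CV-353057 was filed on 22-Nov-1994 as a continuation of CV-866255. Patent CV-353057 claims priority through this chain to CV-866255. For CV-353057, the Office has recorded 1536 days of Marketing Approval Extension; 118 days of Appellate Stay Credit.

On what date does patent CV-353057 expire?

2014-09-02

Earliest priority filing: 18 September 1993.
Base term: 18 September 1993 + 18 years → 18 September 2011.
Marketing Approval Extension: 1536 days claimed exceeds the 962-day cap, so +962 days → 7 May 2014.
Appellate Stay Credit: +118 days → 2 September 2014.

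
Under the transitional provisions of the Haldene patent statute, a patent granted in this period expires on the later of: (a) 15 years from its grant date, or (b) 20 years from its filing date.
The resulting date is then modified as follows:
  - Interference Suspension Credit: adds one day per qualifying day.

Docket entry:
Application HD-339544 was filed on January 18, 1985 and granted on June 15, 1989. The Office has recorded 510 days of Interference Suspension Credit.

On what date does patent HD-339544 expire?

(a) grant + 15 years → 15 June 2004.
(b) filing + 20 years → 18 January 2005.
Later of the two: 18 January 2005.
Interference Suspension Credit: +510 days → 12 June 2006.

June 12, 2006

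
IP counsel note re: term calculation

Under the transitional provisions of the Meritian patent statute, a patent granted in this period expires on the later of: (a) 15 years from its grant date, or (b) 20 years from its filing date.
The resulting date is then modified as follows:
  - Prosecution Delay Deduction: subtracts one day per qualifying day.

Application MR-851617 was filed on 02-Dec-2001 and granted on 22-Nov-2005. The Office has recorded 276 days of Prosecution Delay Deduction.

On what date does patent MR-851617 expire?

2021-03-01

(a) grant + 15 years → 22 November 2020.
(b) filing + 20 years → 2 December 2021.
Later of the two: 2 December 2021.
Prosecution Delay Deduction: −276 days → 1 March 2021.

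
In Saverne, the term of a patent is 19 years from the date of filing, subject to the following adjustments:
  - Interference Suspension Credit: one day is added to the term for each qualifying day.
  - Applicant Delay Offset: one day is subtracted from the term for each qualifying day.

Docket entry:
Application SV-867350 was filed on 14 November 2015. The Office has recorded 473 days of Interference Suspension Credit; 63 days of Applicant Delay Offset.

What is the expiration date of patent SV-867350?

Base term: filing date + 19 years → 14 November 2034.
Interference Suspension Credit: +473 days → 1 March 2036.
Applicant Delay Offset: −63 days → 29 December 2035.

2035-12-29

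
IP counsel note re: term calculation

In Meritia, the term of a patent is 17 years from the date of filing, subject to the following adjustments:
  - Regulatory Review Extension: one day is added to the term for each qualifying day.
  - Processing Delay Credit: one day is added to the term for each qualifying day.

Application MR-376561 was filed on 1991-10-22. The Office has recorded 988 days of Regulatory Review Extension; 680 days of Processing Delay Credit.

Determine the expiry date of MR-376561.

May 17, 2013

Base term: filing date + 17 years → 22 October 2008.
Regulatory Review Extension: +988 days → 7 July 2011.
Processing Delay Credit: +680 days → 17 May 2013.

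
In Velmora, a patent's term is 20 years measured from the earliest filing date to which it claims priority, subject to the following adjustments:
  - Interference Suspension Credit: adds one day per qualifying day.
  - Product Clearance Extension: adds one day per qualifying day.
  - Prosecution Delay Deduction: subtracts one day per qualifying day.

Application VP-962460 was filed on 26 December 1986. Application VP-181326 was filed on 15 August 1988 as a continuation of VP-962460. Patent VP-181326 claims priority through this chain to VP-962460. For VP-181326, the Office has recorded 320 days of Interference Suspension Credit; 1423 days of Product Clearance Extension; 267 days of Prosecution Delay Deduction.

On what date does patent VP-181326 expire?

2011-01-10

Earliest priority filing: 26 December 1986.
Base term: 26 December 1986 + 20 years → 26 December 2006.
Interference Suspension Credit: +320 days → 11 November 2007.
Product Clearance Extension: +1423 days → 4 October 2011.
Prosecution Delay Deduction: −267 days → 10 January 2011.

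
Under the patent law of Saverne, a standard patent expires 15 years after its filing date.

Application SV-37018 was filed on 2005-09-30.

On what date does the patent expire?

September 30, 2020

Filing date + 15 years → 30 September 2020.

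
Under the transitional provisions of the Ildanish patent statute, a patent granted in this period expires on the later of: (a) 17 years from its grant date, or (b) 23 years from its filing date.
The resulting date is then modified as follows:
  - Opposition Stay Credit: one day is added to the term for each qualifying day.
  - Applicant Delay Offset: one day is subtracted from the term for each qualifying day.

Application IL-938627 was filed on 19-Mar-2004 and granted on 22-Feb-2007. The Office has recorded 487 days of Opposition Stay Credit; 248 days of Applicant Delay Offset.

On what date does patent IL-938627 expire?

(a) grant + 17 years → 22 February 2024.
(b) filing + 23 years → 19 March 2027.
Later of the two: 19 March 2027.
Opposition Stay Credit: +487 days → 18 July 2028.
Applicant Delay Offset: −248 days → 13 November 2027.

November 13, 2027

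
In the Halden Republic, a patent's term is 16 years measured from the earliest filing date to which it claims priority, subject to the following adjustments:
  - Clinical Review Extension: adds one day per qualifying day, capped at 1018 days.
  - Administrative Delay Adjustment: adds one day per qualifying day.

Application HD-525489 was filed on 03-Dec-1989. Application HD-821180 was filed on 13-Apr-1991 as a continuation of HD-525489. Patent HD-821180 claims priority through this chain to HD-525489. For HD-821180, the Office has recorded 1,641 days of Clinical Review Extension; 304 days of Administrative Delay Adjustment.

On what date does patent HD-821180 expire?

July 17, 2009

Earliest priority filing: 3 December 1989.
Base term: 3 December 1989 + 16 years → 3 December 2005.
Clinical Review Extension: 1641 days claimed exceeds the 1018-day cap, so +1018 days → 16 September 2008.
Administrative Delay Adjustment: +304 days → 17 July 2009.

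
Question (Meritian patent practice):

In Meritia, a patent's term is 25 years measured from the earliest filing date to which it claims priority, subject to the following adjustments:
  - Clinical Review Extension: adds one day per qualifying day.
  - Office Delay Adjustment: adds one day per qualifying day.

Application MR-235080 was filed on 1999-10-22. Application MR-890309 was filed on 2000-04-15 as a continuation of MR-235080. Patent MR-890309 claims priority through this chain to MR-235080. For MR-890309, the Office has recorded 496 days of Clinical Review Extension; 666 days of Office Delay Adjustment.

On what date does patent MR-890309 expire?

December 28, 2027

Earliest priority filing: 22 October 1999.
Base term: 22 October 1999 + 25 years → 22 October 2024.
Clinical Review Extension: +496 days → 2 March 2026.
Office Delay Adjustment: +666 days → 28 December 2027.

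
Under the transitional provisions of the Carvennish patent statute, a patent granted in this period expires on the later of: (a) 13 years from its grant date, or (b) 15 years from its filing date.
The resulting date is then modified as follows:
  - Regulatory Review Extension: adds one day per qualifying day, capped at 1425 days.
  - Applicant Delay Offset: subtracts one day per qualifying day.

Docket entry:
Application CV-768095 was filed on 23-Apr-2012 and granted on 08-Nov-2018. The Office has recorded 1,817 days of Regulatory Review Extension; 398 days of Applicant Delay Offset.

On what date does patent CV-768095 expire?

August 31, 2034

(a) grant + 13 years → 8 November 2031.
(b) filing + 15 years → 23 April 2027.
Later of the two: 8 November 2031.
Regulatory Review Extension: 1817 days claimed exceeds the 1425-day cap, so +1425 days → 3 October 2035.
Applicant Delay Offset: −398 days → 31 August 2034.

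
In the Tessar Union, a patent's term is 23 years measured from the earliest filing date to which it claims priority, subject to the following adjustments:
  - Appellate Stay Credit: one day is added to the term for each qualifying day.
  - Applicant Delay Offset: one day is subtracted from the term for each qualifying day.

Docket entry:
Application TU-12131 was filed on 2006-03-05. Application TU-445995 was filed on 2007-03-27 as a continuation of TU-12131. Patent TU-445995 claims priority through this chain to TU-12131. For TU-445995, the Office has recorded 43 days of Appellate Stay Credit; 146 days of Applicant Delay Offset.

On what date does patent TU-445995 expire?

Earliest priority filing: 5 March 2006.
Base term: 5 March 2006 + 23 years → 5 March 2029.
Appellate Stay Credit: +43 days → 17 April 2029.
Applicant Delay Offset: −146 days → 22 November 2028.

November 22, 2028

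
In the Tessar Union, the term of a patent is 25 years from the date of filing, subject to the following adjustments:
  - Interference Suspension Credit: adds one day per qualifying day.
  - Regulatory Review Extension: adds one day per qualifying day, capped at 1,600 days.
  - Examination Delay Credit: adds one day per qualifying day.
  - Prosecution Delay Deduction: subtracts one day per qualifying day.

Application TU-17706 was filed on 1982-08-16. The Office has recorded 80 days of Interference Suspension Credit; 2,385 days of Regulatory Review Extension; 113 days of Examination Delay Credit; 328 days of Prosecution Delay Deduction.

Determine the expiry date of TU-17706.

Base term: filing date + 25 years → 16 August 2007.
Interference Suspension Credit: +80 days → 4 November 2007.
Regulatory Review Extension: 2385 days claimed exceeds the 1600-day cap, so +1600 days → 22 March 2012.
Examination Delay Credit: +113 days → 13 July 2012.
Prosecution Delay Deduction: −328 days → 20 August 2011.

2011-08-20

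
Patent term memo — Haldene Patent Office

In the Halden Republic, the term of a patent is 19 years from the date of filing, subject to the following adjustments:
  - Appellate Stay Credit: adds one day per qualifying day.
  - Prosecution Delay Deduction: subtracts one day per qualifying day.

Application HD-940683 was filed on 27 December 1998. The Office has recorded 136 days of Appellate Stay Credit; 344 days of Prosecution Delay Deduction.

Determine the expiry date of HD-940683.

Base term: filing date + 19 years → 27 December 2017.
Appellate Stay Credit: +136 days → 12 May 2018.
Prosecution Delay Deduction: −344 days → 2 June 2017.

June 2, 2017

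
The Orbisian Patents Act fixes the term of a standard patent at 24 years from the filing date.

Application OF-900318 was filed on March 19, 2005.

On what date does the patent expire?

Filing date + 24 years → 19 March 2029.

March 19, 2029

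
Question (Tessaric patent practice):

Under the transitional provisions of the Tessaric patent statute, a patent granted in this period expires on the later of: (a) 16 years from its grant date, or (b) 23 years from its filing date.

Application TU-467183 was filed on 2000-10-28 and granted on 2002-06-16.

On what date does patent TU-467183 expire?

(a) grant + 16 years → 16 June 2018.
(b) filing + 23 years → 28 October 2023.
Later of the two: 28 October 2023.

October 28, 2023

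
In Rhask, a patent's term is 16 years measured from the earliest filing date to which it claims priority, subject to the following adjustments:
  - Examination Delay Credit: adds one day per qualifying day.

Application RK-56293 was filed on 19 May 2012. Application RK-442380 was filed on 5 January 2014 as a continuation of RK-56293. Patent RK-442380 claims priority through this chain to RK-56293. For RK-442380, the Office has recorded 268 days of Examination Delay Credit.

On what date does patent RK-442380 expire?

February 11, 2029

Earliest priority filing: 19 May 2012.
Base term: 19 May 2012 + 16 years → 19 May 2028.
Examination Delay Credit: +268 days → 11 February 2029.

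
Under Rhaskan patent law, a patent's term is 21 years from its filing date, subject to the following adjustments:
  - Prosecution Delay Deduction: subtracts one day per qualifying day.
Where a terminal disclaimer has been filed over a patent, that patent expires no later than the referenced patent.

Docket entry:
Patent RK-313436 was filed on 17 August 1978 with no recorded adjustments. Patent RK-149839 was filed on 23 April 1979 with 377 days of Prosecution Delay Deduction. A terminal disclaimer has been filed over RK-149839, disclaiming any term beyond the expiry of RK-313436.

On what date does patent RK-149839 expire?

April 12, 1999

Natural term of RK-149839:
  Base: filing + 21 years → 23 April 2000.
  Prosecution Delay Deduction: −377 days → 12 April 1999.
Expiry of referenced patent RK-313436:
  Base: filing + 21 years → 17 August 1999.
Terminal disclaimer: RK-149839 expires on the earlier of 12 April 1999 and 17 August 1999.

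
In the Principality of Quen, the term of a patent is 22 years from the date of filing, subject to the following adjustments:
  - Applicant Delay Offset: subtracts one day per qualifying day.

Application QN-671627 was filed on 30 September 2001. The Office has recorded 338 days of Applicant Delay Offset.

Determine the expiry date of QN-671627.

Base term: filing date + 22 years → 30 September 2023.
Applicant Delay Offset: −338 days → 27 October 2022.

2022-10-27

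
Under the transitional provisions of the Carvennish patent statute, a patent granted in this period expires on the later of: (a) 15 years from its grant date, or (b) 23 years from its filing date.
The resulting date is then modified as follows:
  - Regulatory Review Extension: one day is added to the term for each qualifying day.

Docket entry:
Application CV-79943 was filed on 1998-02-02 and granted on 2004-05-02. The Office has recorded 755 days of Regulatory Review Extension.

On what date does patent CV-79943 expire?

February 27, 2023

(a) grant + 15 years → 2 May 2019.
(b) filing + 23 years → 2 February 2021.
Later of the two: 2 February 2021.
Regulatory Review Extension: +755 days → 27 February 2023.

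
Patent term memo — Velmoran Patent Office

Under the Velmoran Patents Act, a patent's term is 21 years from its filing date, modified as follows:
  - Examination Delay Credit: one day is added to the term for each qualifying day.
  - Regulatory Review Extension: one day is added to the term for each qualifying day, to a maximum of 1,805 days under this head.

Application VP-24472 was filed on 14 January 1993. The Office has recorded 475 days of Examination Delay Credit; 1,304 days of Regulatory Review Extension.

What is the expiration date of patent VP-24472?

November 28, 2018

Base term: filing date + 21 years → 14 January 2014.
Examination Delay Credit: +475 days → 4 May 2015.
Regulatory Review Extension: 1304 days (within the 1805-day cap) → +1304 days → 28 November 2018.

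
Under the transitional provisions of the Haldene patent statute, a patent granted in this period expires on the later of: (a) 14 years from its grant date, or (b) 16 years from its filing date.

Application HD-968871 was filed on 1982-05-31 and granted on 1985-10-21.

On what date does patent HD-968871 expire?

October 21, 1999

(a) grant + 14 years → 21 October 1999.
(b) filing + 16 years → 31 May 1998.
Later of the two: 21 October 1999.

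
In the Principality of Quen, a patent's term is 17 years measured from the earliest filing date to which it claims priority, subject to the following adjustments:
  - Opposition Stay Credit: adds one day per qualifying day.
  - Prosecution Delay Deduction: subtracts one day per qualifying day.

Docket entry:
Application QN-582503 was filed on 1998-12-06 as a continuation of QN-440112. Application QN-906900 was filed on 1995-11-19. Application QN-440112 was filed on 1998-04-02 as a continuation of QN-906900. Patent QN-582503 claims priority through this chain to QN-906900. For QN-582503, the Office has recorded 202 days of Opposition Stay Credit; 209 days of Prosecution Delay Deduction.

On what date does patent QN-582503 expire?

November 12, 2012

Earliest priority filing: 19 November 1995.
Base term: 19 November 1995 + 17 years → 19 November 2012.
Opposition Stay Credit: +202 days → 9 June 2013.
Prosecution Delay Deduction: −209 days → 12 November 2012.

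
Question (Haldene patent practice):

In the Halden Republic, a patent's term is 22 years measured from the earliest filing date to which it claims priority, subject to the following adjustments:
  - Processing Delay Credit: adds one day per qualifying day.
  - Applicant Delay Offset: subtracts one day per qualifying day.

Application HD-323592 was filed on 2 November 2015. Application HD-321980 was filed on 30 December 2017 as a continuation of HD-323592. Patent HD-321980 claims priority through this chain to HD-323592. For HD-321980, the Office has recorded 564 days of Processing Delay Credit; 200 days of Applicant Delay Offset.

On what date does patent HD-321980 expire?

November 1, 2038

Earliest priority filing: 2 November 2015.
Base term: 2 November 2015 + 22 years → 2 November 2037.
Processing Delay Credit: +564 days → 20 May 2039.
Applicant Delay Offset: −200 days → 1 November 2038.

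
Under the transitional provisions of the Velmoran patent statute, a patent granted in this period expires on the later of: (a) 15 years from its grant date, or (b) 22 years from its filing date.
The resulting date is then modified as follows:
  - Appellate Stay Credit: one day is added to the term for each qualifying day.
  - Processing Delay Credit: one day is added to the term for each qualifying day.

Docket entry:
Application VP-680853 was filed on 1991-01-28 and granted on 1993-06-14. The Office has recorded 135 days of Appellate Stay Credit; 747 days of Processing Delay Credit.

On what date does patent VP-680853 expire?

2015-06-29

(a) grant + 15 years → 14 June 2008.
(b) filing + 22 years → 28 January 2013.
Later of the two: 28 January 2013.
Appellate Stay Credit: +135 days → 12 June 2013.
Processing Delay Credit: +747 days → 29 June 2015.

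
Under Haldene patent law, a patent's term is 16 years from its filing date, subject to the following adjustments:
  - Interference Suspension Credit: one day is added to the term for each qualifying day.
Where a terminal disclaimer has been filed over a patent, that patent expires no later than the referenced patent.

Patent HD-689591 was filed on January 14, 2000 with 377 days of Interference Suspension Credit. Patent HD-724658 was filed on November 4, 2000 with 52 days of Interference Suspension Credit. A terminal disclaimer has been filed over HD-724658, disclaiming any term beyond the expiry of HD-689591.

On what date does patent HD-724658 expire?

2016-12-26

Natural term of HD-724658:
  Base: filing + 16 years → 4 November 2016.
  Interference Suspension Credit: +52 days → 26 December 2016.
Expiry of referenced patent HD-689591:
  Base: filing + 16 years → 14 January 2016.
  Interference Suspension Credit: +377 days → 25 January 2017.
Terminal disclaimer: HD-724658 expires on the earlier of 26 December 2016 and 25 January 2017.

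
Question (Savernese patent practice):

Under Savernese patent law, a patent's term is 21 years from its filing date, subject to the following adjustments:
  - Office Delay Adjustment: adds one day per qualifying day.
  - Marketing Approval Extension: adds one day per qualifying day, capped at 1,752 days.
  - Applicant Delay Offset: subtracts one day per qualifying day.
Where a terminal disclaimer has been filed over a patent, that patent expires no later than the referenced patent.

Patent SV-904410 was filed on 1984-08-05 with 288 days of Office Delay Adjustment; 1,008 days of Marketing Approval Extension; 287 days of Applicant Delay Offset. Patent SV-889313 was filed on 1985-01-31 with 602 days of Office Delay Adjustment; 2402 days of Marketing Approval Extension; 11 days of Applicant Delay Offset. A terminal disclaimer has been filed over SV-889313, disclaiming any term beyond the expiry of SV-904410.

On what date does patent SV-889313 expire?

May 10, 2008

Natural term of SV-889313:
  Base: filing + 21 years → 31 January 2006.
  Office Delay Adjustment: +602 days → 25 September 2007.
  Marketing Approval Extension: 2402 days claimed exceeds the 1752-day cap, so +1752 days → 12 July 2012.
  Applicant Delay Offset: −11 days → 1 July 2012.
Expiry of referenced patent SV-904410:
  Base: filing + 21 years → 5 August 2005.
  Office Delay Adjustment: +288 days → 20 May 2006.
  Marketing Approval Extension: 1008 days (within the 1752-day cap) → +1008 days → 21 February 2009.
  Applicant Delay Offset: −287 days → 10 May 2008.
Terminal disclaimer: SV-889313 expires on the earlier of 1 July 2012 and 10 May 2008.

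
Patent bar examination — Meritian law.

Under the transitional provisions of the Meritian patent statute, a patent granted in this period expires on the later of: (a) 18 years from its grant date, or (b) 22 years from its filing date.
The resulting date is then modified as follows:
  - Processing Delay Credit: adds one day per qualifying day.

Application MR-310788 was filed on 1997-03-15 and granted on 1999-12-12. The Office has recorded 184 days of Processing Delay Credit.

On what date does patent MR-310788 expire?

(a) grant + 18 years → 12 December 2017.
(b) filing + 22 years → 15 March 2019.
Later of the two: 15 March 2019.
Processing Delay Credit: +184 days → 15 September 2019.

2019-09-15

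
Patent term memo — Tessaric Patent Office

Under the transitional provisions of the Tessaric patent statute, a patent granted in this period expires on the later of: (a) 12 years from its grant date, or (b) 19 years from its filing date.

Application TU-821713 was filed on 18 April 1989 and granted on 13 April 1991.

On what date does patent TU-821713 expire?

2008-04-18

(a) grant + 12 years → 13 April 2003.
(b) filing + 19 years → 18 April 2008.
Later of the two: 18 April 2008.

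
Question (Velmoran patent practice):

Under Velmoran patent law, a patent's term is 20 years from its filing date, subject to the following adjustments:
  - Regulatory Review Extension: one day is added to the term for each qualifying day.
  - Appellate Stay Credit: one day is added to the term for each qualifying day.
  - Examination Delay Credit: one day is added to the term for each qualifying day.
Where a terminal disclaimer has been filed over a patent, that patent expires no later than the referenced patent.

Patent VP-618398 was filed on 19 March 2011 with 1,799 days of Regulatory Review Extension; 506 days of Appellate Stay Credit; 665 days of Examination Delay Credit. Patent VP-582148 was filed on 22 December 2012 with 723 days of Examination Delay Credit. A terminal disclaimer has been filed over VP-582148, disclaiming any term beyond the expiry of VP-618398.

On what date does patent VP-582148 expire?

Natural term of VP-582148:
  Base: filing + 20 years → 22 December 2032.
  Examination Delay Credit: +723 days → 15 December 2034.
Expiry of referenced patent VP-618398:
  Base: filing + 20 years → 19 March 2031.
  Regulatory Review Extension: +1799 days → 20 February 2036.
  Appellate Stay Credit: +506 days → 10 July 2037.
  Examination Delay Credit: +665 days → 6 May 2039.
Terminal disclaimer: VP-582148 expires on the earlier of 15 December 2034 and 6 May 2039.

2034-12-15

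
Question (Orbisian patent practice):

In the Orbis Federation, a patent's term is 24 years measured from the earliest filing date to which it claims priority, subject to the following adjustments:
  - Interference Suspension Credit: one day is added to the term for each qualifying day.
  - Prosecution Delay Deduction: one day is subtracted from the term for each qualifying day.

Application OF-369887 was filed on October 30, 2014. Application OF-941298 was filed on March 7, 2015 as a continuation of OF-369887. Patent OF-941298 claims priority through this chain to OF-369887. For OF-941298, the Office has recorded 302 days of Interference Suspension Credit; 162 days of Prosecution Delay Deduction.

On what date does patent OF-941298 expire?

2039-03-19

Earliest priority filing: 30 October 2014.
Base term: 30 October 2014 + 24 years → 30 October 2038.
Interference Suspension Credit: +302 days → 28 August 2039.
Prosecution Delay Deduction: −162 days → 19 March 2039.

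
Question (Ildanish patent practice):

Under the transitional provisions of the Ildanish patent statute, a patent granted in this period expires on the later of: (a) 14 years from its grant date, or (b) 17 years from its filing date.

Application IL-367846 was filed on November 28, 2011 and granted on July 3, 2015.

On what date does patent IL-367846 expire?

(a) grant + 14 years → 3 July 2029.
(b) filing + 17 years → 28 November 2028.
Later of the two: 3 July 2029.

2029-07-03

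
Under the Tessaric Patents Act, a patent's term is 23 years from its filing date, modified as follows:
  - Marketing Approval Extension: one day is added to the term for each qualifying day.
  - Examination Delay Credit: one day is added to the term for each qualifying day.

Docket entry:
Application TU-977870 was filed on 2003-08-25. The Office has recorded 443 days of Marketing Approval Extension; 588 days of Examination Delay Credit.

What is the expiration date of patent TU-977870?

Base term: filing date + 23 years → 25 August 2026.
Marketing Approval Extension: +443 days → 11 November 2027.
Examination Delay Credit: +588 days → 21 June 2029.

June 21, 2029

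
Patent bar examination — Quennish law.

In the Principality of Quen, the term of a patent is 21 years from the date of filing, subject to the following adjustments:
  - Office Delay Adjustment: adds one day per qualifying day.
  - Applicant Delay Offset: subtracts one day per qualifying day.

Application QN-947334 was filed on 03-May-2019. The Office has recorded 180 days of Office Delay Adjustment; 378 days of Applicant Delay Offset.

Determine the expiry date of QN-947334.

Base term: filing date + 21 years → 3 May 2040.
Office Delay Adjustment: +180 days → 30 October 2040.
Applicant Delay Offset: −378 days → 18 October 2039.

2039-10-18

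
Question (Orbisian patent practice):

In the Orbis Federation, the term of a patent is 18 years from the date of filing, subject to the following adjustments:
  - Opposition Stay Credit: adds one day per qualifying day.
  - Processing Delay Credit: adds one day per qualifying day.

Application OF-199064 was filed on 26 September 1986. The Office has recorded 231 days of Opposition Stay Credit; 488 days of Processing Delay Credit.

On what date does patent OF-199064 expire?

Base term: filing date + 18 years → 26 September 2004.
Opposition Stay Credit: +231 days → 15 May 2005.
Processing Delay Credit: +488 days → 15 September 2006.

2006-09-15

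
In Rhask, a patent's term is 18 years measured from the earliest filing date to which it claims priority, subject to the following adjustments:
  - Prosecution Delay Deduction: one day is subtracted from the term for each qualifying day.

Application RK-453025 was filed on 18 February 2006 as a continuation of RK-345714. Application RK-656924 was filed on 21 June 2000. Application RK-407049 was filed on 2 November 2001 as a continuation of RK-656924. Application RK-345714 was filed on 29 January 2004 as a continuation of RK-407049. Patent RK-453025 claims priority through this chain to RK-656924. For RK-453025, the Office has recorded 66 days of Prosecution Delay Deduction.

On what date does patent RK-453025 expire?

April 16, 2018

Earliest priority filing: 21 June 2000.
Base term: 21 June 2000 + 18 years → 21 June 2018.
Prosecution Delay Deduction: −66 days → 16 April 2018.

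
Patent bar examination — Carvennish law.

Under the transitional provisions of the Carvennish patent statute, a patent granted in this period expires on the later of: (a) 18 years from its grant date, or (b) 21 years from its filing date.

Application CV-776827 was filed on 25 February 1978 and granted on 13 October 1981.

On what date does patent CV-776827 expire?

(a) grant + 18 years → 13 October 1999.
(b) filing + 21 years → 25 February 1999.
Later of the two: 13 October 1999.

October 13, 1999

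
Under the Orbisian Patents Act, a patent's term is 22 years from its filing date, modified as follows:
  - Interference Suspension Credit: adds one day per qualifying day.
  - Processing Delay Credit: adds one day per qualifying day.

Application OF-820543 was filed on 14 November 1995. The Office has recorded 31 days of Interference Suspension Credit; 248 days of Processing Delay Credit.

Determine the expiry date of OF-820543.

Base term: filing date + 22 years → 14 November 2017.
Interference Suspension Credit: +31 days → 15 December 2017.
Processing Delay Credit: +248 days → 20 August 2018.

August 20, 2018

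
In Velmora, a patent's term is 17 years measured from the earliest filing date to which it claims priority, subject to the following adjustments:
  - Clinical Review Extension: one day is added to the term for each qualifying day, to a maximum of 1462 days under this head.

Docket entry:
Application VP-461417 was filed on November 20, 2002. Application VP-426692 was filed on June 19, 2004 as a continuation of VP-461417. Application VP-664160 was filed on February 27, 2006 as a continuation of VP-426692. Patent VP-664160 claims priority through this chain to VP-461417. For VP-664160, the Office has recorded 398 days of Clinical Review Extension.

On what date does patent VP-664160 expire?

Earliest priority filing: 20 November 2002.
Base term: 20 November 2002 + 17 years → 20 November 2019.
Clinical Review Extension: 398 days (within the 1462-day cap) → +398 days → 22 December 2020.

December 22, 2020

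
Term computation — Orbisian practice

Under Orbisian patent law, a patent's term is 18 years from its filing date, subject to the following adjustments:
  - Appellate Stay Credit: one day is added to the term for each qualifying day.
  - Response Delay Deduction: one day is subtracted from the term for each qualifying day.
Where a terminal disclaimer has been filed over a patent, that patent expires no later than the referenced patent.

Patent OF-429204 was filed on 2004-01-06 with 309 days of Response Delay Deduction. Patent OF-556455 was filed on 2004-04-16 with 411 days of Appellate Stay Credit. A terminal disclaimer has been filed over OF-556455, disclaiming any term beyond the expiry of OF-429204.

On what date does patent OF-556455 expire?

2021-03-03

Natural term of OF-556455:
  Base: filing + 18 years → 16 April 2022.
  Appellate Stay Credit: +411 days → 1 June 2023.
Expiry of referenced patent OF-429204:
  Base: filing + 18 years → 6 January 2022.
  Response Delay Deduction: −309 days → 3 March 2021.
Terminal disclaimer: OF-556455 expires on the earlier of 1 June 2023 and 3 March 2021.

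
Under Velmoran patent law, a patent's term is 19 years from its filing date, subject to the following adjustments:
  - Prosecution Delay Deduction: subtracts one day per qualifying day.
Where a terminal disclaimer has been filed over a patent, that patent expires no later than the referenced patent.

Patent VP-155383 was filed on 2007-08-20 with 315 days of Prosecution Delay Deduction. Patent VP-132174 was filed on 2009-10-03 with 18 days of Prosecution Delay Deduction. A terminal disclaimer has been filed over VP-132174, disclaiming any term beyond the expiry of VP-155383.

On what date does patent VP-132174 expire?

October 9, 2025

Natural term of VP-132174:
  Base: filing + 19 years → 3 October 2028.
  Prosecution Delay Deduction: −18 days → 15 September 2028.
Expiry of referenced patent VP-155383:
  Base: filing + 19 years → 20 August 2026.
  Prosecution Delay Deduction: −315 days → 9 October 2025.
Terminal disclaimer: VP-132174 expires on the earlier of 15 September 2028 and 9 October 2025.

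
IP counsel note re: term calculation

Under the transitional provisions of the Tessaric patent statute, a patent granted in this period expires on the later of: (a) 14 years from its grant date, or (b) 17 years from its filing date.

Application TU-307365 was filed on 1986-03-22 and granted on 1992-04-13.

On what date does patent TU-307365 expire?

April 13, 2006

(a) grant + 14 years → 13 April 2006.
(b) filing + 17 years → 22 March 2003.
Later of the two: 13 April 2006.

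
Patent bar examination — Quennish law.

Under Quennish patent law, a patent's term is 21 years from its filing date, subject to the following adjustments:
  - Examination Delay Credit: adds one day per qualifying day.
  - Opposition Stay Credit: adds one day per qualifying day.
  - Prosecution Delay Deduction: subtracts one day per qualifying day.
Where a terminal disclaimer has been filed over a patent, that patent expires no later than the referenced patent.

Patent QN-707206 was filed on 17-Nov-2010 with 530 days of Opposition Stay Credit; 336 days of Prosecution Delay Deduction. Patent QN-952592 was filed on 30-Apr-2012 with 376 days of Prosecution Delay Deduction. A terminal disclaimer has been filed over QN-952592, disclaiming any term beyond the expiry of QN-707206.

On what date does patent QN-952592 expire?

April 19, 2032

Natural term of QN-952592:
  Base: filing + 21 years → 30 April 2033.
  Prosecution Delay Deduction: −376 days → 19 April 2032.
Expiry of referenced patent QN-707206:
  Base: filing + 21 years → 17 November 2031.
  Opposition Stay Credit: +530 days → 30 April 2033.
  Prosecution Delay Deduction: −336 days → 29 May 2032.
Terminal disclaimer: QN-952592 expires on the earlier of 19 April 2032 and 29 May 2032.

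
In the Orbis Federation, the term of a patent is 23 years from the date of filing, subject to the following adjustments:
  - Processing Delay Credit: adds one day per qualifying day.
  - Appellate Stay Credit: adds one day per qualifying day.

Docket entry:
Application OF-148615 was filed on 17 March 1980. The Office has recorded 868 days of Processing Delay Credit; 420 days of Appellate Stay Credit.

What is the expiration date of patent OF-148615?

September 25, 2006

Base term: filing date + 23 years → 17 March 2003.
Processing Delay Credit: +868 days → 1 August 2005.
Appellate Stay Credit: +420 days → 25 September 2006.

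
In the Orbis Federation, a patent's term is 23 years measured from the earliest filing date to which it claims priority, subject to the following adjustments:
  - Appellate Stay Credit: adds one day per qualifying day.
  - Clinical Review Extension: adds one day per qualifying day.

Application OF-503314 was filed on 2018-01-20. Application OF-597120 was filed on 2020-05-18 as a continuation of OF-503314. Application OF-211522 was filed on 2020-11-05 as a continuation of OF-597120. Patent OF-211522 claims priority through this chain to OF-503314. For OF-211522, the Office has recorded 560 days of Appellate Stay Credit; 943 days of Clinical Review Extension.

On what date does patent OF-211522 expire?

Earliest priority filing: 20 January 2018.
Base term: 20 January 2018 + 23 years → 20 January 2041.
Appellate Stay Credit: +560 days → 3 August 2042.
Clinical Review Extension: +943 days → 3 March 2045.

March 3, 2045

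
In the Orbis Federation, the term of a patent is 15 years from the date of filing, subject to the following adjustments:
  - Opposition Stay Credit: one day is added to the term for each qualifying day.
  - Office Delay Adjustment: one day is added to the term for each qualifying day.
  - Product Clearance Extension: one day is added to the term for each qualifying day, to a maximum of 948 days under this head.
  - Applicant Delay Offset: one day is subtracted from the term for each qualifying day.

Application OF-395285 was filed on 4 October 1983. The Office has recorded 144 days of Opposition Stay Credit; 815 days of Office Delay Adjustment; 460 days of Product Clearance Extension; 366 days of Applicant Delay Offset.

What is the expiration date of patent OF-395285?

Base term: filing date + 15 years → 4 October 1998.
Opposition Stay Credit: +144 days → 25 February 1999.
Office Delay Adjustment: +815 days → 20 May 2001.
Product Clearance Extension: 460 days (within the 948-day cap) → +460 days → 23 August 2002.
Applicant Delay Offset: −366 days → 22 August 2001.

2001-08-22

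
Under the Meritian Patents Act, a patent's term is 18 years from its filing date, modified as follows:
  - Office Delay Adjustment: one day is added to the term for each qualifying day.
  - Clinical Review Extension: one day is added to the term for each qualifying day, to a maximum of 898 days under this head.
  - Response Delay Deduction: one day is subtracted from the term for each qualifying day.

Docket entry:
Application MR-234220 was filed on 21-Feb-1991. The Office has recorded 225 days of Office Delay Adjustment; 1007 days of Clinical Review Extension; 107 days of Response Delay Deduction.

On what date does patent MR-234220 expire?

Base term: filing date + 18 years → 21 February 2009.
Office Delay Adjustment: +225 days → 4 October 2009.
Clinical Review Extension: 1007 days claimed exceeds the 898-day cap, so +898 days → 20 March 2012.
Response Delay Deduction: −107 days → 4 December 2011.

2011-12-04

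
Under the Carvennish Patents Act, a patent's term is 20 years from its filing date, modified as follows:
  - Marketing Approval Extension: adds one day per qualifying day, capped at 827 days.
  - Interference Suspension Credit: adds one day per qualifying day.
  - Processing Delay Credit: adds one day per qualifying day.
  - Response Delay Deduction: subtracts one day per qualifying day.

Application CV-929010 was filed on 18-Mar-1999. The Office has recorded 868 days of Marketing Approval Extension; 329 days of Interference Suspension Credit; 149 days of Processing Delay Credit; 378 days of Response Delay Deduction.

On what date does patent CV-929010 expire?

2021-09-30

Base term: filing date + 20 years → 18 March 2019.
Marketing Approval Extension: 868 days claimed exceeds the 827-day cap, so +827 days → 22 June 2021.
Interference Suspension Credit: +329 days → 17 May 2022.
Processing Delay Credit: +149 days → 13 October 2022.
Response Delay Deduction: −378 days → 30 September 2021.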